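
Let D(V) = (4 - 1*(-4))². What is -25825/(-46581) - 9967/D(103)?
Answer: -462620027/2981184 ≈ -155.18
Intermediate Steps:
D(V) = 64 (D(V) = (4 + 4)² = 8² = 64)
-25825/(-46581) - 9967/D(103) = -25825/(-46581) - 9967/64 = -25825*(-1/46581) - 9967*1/64 = 25825/46581 - 9967/64 = -462620027/2981184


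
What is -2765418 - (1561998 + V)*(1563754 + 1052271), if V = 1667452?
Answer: -8448324701668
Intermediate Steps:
-2765418 - (1561998 + V)*(1563754 + 1052271) = -2765418 - (1561998 + 1667452)*(1563754 + 1052271) = -2765418 - 3229450*2616025 = -2765418 - 1*8448321936250 = -2765418 - 8448321936250 = -8448324701668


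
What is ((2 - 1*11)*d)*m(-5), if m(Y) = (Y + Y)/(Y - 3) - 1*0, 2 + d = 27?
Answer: -1125/4 ≈ -281.25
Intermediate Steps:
d = 25 (d = -2 + 27 = 25)
m(Y) = 2*Y/(-3 + Y) (m(Y) = (2*Y)/(-3 + Y) + 0 = 2*Y/(-3 + Y) + 0 = 2*Y/(-3 + Y))
((2 - 1*11)*d)*m(-5) = ((2 - 1*11)*25)*(2*(-5)/(-3 - 5)) = ((2 - 11)*25)*(2*(-5)/(-8)) = (-9*25)*(2*(-5)*(-⅛)) = -225*5/4 = -1125/4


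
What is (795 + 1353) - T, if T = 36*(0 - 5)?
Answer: 2328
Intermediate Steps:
T = -180 (T = 36*(-5) = -180)
(795 + 1353) - T = (795 + 1353) - 1*(-180) = 2148 + 180 = 2328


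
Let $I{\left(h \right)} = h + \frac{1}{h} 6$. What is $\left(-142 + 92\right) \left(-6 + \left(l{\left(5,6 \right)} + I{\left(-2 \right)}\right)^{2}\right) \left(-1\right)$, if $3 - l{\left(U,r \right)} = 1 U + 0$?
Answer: $2150$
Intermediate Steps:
$I{\left(h \right)} = h + \frac{6}{h}$
$l{\left(U,r \right)} = 3 - U$ ($l{\left(U,r \right)} = 3 - \left(1 U + 0\right) = 3 - \left(U + 0\right) = 3 - U$)
$\left(-142 + 92\right) \left(-6 + \left(l{\left(5,6 \right)} + I{\left(-2 \right)}\right)^{2}\right) \left(-1\right) = \left(-142 + 92\right) \left(-6 + \left(\left(3 - 5\right) + \left(-2 + \frac{6}{-2}\right)\right)^{2}\right) \left(-1\right) = - 50 \left(-6 + \left(\left(3 - 5\right) + \left(-2 + 6 \left(- \frac{1}{2}\right)\right)\right)^{2}\right) \left(-1\right) = - 50 \left(-6 + \left(-2 - 5\right)^{2}\right) \left(-1\right) = - 50 \left(-6 + \left(-7\right)^{2}\right) \left(-1\right) = - 50 \left(-6 + 49\right) \left(-1\right) = - 50 \cdot 43 \left(-1\right) = \left(-50\right) \left(-43\right) = 2150$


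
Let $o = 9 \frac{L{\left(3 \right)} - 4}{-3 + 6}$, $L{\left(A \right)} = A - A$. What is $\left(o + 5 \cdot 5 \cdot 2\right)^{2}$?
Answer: $1444$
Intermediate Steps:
$L{\left(A \right)} = 0$
$o = -12$ ($o = 9 \frac{0 - 4}{-3 + 6} = 9 \left(- \frac{4}{3}\right) = -12$)
$\left(o + 5 \cdot 5 \cdot 2\right)^{2} = \left(-12 + 5 \cdot 5 \cdot 2\right)^{2} = \left(-12 + 25 \cdot 2\right)^{2} = \left(-12 + 50\right)^{2} = 38^{2} = 1444$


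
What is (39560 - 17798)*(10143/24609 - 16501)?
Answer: -226583135028/631 ≈ -3.5909e+8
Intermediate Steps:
(39560 - 17798)*(10143/24609 - 16501) = 21762*(10143*(1/24609) - 16501) = 21762*(3381/8203 - 16501) = 21762*(-135354322/8203) = -226583135028/631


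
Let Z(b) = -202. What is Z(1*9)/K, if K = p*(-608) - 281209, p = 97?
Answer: 202/340185 ≈ 0.00059379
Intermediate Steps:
K = -340185 (K = 97*(-608) - 281209 = -58976 - 281209 = -340185)
Z(1*9)/K = -202/(-340185) = -202*(-1/340185) = 202/340185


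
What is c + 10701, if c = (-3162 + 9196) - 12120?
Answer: 4615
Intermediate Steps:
c = -6086 (c = 6034 - 12120 = -6086)
c + 10701 = -6086 + 10701 = 4615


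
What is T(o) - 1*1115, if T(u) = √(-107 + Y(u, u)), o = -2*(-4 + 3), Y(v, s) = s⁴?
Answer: -1115 + I*√91 ≈ -1115.0 + 9.5394*I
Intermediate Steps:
o = 2 (o = -2*(-1) = 2)
T(u) = √(-107 + u⁴)
T(o) - 1*1115 = √(-107 + 2⁴) - 1*1115 = √(-107 + 16) - 1115 = √(-91) - 1115 = I*√91 - 1115 = -1115 + I*√91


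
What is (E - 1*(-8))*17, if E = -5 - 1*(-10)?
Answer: 221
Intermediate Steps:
E = 5 (E = -5 + 10 = 5)
(E - 1*(-8))*17 = (5 - 1*(-8))*17 = (5 + 8)*17 = 13*17 = 221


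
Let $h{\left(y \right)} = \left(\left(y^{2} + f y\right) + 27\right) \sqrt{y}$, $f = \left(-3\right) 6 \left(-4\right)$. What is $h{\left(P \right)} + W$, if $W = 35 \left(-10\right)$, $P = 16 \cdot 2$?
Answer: $-350 + 13420 \sqrt{2} \approx 18629.0$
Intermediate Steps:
$f = 72$ ($f = \left(-18\right) \left(-4\right) = 72$)
$P = 32$
$h{\left(y \right)} = \sqrt{y} \left(27 + y^{2} + 72 y\right)$ ($h{\left(y \right)} = \left(\left(y^{2} + 72 y\right) + 27\right) \sqrt{y} = \left(27 + y^{2} + 72 y\right) \sqrt{y} = \sqrt{y} \left(27 + y^{2} + 72 y\right)$)
$W = -350$
$h{\left(P \right)} + W = \sqrt{32} \left(27 + 32^{2} + 72 \cdot 32\right) - 350 = 4 \sqrt{2} \left(27 + 1024 + 2304\right) - 350 = 4 \sqrt{2} \cdot 3355 - 350 = 13420 \sqrt{2} - 350 = -350 + 13420 \sqrt{2}$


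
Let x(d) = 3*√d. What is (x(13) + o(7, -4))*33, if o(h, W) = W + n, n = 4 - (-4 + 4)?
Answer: 99*√13 ≈ 356.95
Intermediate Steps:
n = 4 (n = 4 - 1*0 = 4 + 0 = 4)
o(h, W) = 4 + W (o(h, W) = W + 4 = 4 + W)
(x(13) + o(7, -4))*33 = (3*√13 + (4 - 4))*33 = (3*√13 + 0)*33 = (3*√13)*33 = 99*√13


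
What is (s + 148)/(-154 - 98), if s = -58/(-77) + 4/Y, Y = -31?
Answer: -177383/300762 ≈ -0.58978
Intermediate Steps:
s = 1490/2387 (s = -58/(-77) + 4/(-31) = -58*(-1/77) + 4*(-1/31) = 58/77 - 4/31 = 1490/2387 ≈ 0.62421)
(s + 148)/(-154 - 98) = (1490/2387 + 148)/(-154 - 98) = (354766/2387)/(-252) = -1/252*354766/2387 = -177383/300762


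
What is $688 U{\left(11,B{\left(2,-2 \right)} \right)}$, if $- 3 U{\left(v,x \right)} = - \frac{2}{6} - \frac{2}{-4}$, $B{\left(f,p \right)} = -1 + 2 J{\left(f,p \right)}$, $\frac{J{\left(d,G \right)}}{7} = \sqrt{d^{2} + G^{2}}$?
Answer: $- \frac{344}{9} \approx -38.222$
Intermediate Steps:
$J{\left(d,G \right)} = 7 \sqrt{G^{2} + d^{2}}$ ($J{\left(d,G \right)} = 7 \sqrt{d^{2} + G^{2}} = 7 \sqrt{G^{2} + d^{2}}$)
$B{\left(f,p \right)} = -1 + 14 \sqrt{f^{2} + p^{2}}$ ($B{\left(f,p \right)} = -1 + 2 \cdot 7 \sqrt{p^{2} + f^{2}} = -1 + 2 \cdot 7 \sqrt{f^{2} + p^{2}} = -1 + 14 \sqrt{f^{2} + p^{2}}$)
$U{\left(v,x \right)} = - \frac{1}{18}$ ($U{\left(v,x \right)} = - \frac{- \frac{2}{6} - \frac{2}{-4}}{3} = - \frac{\left(-2\right) \frac{1}{6} - - \frac{1}{2}}{3} = - \frac{- \frac{1}{3} + \frac{1}{2}}{3} = \left(- \frac{1}{3}\right) \frac{1}{6} = - \frac{1}{18}$)
$688 U{\left(11,B{\left(2,-2 \right)} \right)} = 688 \left(- \frac{1}{18}\right) = - \frac{344}{9}$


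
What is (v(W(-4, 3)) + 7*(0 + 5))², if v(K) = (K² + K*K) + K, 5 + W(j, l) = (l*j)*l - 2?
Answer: 13616100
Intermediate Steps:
W(j, l) = -7 + j*l² (W(j, l) = -5 + ((l*j)*l - 2) = -5 + ((j*l)*l - 2) = -5 + (j*l² - 2) = -5 + (-2 + j*l²) = -7 + j*l²)
v(K) = K + 2*K² (v(K) = (K² + K²) + K = 2*K² + K = K + 2*K²)
(v(W(-4, 3)) + 7*(0 + 5))² = ((-7 - 4*3²)*(1 + 2*(-7 - 4*3²)) + 7*(0 + 5))² = ((-7 - 4*9)*(1 + 2*(-7 - 4*9)) + 7*5)² = ((-7 - 36)*(1 + 2*(-7 - 36)) + 35)² = (-43*(1 + 2*(-43)) + 35)² = (-43*(1 - 86) + 35)² = (-43*(-85) + 35)² = (3655 + 35)² = 3690² = 13616100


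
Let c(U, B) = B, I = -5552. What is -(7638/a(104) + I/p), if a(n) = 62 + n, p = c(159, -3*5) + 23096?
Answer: -87685523/1915723 ≈ -45.771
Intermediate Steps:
p = 23081 (p = -3*5 + 23096 = -15 + 23096 = 23081)
-(7638/a(104) + I/p) = -(7638/(62 + 104) - 5552/23081) = -(7638/166 - 5552*1/23081) = -(7638*(1/166) - 5552/23081) = -(3819/83 - 5552/23081) = -1*87685523/1915723 = -87685523/1915723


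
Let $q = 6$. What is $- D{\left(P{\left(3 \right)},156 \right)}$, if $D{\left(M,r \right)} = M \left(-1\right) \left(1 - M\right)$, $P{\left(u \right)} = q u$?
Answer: $-306$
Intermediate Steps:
$P{\left(u \right)} = 6 u$
$D{\left(M,r \right)} = - M \left(1 - M\right)$
$- D{\left(P{\left(3 \right)},156 \right)} = - 6 \cdot 3 \left(-1 + 6 \cdot 3\right) = - 18 \left(-1 + 18\right) = - 18 \cdot 17 = \left(-1\right) 306 = -306$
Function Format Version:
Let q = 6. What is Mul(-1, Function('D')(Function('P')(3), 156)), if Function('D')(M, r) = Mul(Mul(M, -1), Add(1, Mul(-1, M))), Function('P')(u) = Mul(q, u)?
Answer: -306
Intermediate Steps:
Function('P')(u) = Mul(6, u)
Function('D')(M, r) = Mul(-1, M, Add(1, Mul(-1, M))) (Function('D')(M, r) = Mul(Mul(-1, M), Add(1, Mul(-1, M))) = Mul(-1, M, Add(1, Mul(-1, M))))
Mul(-1, Function('D')(Function('P')(3), 156)) = Mul(-1, Mul(Mul(6, 3), Add(-1, Mul(6, 3)))) = Mul(-1, Mul(18, Add(-1, 18))) = Mul(-1, Mul(18, 17)) = Mul(-1, 306) = -306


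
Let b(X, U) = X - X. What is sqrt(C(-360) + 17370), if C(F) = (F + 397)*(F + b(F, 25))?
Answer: 45*sqrt(2) ≈ 63.640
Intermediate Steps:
b(X, U) = 0
C(F) = F*(397 + F) (C(F) = (F + 397)*(F + 0) = (397 + F)*F = F*(397 + F))
sqrt(C(-360) + 17370) = sqrt(-360*(397 - 360) + 17370) = sqrt(-360*37 + 17370) = sqrt(-13320 + 17370) = sqrt(4050) = 45*sqrt(2)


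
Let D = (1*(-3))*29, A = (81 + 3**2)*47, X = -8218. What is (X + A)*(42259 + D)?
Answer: -168181936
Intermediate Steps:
A = 4230 (A = (81 + 9)*47 = 90*47 = 4230)
D = -87 (D = -3*29 = -87)
(X + A)*(42259 + D) = (-8218 + 4230)*(42259 - 87) = -3988*42172 = -168181936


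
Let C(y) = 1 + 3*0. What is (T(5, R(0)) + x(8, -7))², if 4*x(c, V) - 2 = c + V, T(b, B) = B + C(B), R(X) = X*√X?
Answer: 49/16 ≈ 3.0625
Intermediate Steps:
R(X) = X^(3/2)
C(y) = 1 (C(y) = 1 + 0 = 1)
T(b, B) = 1 + B (T(b, B) = B + 1 = 1 + B)
x(c, V) = ½ + V/4 + c/4 (x(c, V) = ½ + (c + V)/4 = ½ + (V + c)/4 = ½ + (V/4 + c/4) = ½ + V/4 + c/4)
(T(5, R(0)) + x(8, -7))² = ((1 + 0^(3/2)) + (½ + (¼)*(-7) + (¼)*8))² = ((1 + 0) + (½ - 7/4 + 2))² = (1 + ¾)² = (7/4)² = 49/16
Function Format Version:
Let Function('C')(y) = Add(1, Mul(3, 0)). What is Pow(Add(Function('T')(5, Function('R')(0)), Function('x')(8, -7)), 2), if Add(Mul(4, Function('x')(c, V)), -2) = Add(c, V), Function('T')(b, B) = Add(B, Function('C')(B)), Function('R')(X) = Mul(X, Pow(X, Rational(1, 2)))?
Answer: Rational(49, 16) ≈ 3.0625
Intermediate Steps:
Function('R')(X) = Pow(X, Rational(3, 2))
Function('C')(y) = 1 (Function('C')(y) = Add(1, 0) = 1)
Function('T')(b, B) = Add(1, B) (Function('T')(b, B) = Add(B, 1) = Add(1, B))
Function('x')(c, V) = Add(Rational(1, 2), Mul(Rational(1, 4), V), Mul(Rational(1, 4), c)) (Function('x')(c, V) = Add(Rational(1, 2), Mul(Rational(1, 4), Add(c, V))) = Add(Rational(1, 2), Mul(Rational(1, 4), Add(V, c))) = Add(Rational(1, 2), Add(Mul(Rational(1, 4), V), Mul(Rational(1, 4), c))) = Add(Rational(1, 2), Mul(Rational(1, 4), V), Mul(Rational(1, 4), c)))
Pow(Add(Function('T')(5, Function('R')(0)), Function('x')(8, -7)), 2) = Pow(Add(Add(1, Pow(0, Rational(3, 2))), Add(Rational(1, 2), Mul(Rational(1, 4), -7), Mul(Rational(1, 4), 8))), 2) = Pow(Add(Add(1, 0), Add(Rational(1, 2), Rational(-7, 4), 2)), 2) = Pow(Add(1, Rational(3, 4)), 2) = Pow(Rational(7, 4), 2) = Rational(49, 16)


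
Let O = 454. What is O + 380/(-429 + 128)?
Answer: 136274/301 ≈ 452.74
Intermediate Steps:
O + 380/(-429 + 128) = 454 + 380/(-429 + 128) = 454 + 380/(-301) = 454 + 380*(-1/301) = 454 - 380/301 = 136274/301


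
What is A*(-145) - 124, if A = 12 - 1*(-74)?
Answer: -12594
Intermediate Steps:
A = 86 (A = 12 + 74 = 86)
A*(-145) - 124 = 86*(-145) - 124 = -12470 - 124 = -12594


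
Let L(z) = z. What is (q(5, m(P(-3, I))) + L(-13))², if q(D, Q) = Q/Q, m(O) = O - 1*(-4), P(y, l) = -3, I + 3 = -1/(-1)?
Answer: 144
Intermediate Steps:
I = -2 (I = -3 - 1/(-1) = -3 - 1*(-1) = -3 + 1 = -2)
m(O) = 4 + O (m(O) = O + 4 = 4 + O)
q(D, Q) = 1
(q(5, m(P(-3, I))) + L(-13))² = (1 - 13)² = (-12)² = 144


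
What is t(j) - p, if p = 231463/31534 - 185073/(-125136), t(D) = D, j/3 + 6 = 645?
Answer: 1254959266043/657673104 ≈ 1908.2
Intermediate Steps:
j = 1917 (j = -18 + 3*645 = -18 + 1935 = 1917)
p = 5800074325/657673104 (p = 231463*(1/31534) - 185073*(-1/125136) = 231463/31534 + 61691/41712 = 5800074325/657673104 ≈ 8.8191)
t(j) - p = 1917 - 1*5800074325/657673104 = 1917 - 5800074325/657673104 = 1254959266043/657673104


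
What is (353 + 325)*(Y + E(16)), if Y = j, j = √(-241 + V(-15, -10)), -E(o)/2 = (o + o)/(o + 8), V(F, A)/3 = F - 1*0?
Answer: -1808 + 678*I*√286 ≈ -1808.0 + 11466.0*I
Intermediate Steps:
V(F, A) = 3*F (V(F, A) = 3*(F - 1*0) = 3*(F + 0) = 3*F)
E(o) = -4*o/(8 + o) (E(o) = -2*(o + o)/(o + 8) = -2*2*o/(8 + o) = -4*o/(8 + o))
j = I*√286 (j = √(-241 + 3*(-15)) = √(-241 - 45) = √(-286) = I*√286 ≈ 16.912*I)
Y = I*√286 ≈ 16.912*I
(353 + 325)*(Y + E(16)) = (353 + 325)*(I*√286 - 4*16/(8 + 16)) = 678*(I*√286 - 4*16/24) = 678*(I*√286 - 4*16*1/24) = 678*(I*√286 - 8/3) = 678*(-8/3 + I*√286) = -1808 + 678*I*√286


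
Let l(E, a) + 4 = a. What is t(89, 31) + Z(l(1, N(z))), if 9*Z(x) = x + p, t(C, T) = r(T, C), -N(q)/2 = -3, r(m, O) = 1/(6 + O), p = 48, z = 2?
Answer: 4759/855 ≈ 5.5661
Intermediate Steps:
N(q) = 6 (N(q) = -2*(-3) = 6)
t(C, T) = 1/(6 + C)
l(E, a) = -4 + a
Z(x) = 16/3 + x/9 (Z(x) = (x + 48)/9 = (48 + x)/9 = 16/3 + x/9)
t(89, 31) + Z(l(1, N(z))) = 1/(6 + 89) + (16/3 + (-4 + 6)/9) = 1/95 + (16/3 + (1/9)*2) = 1/95 + (16/3 + 2/9) = 1/95 + 50/9 = 4759/855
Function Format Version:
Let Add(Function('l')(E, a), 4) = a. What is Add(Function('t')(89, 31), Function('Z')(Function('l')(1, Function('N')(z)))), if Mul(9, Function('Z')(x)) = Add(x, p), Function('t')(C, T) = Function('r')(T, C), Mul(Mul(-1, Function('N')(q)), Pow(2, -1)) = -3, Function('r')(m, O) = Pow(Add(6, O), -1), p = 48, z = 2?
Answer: Rational(4759, 855) ≈ 5.5661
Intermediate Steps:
Function('N')(q) = 6 (Function('N')(q) = Mul(-2, -3) = 6)
Function('t')(C, T) = Pow(Add(6, C), -1)
Function('l')(E, a) = Add(-4, a)
Function('Z')(x) = Add(Rational(16, 3), Mul(Rational(1, 9), x)) (Function('Z')(x) = Mul(Rational(1, 9), Add(x, 48)) = Mul(Rational(1, 9), Add(48, x)) = Add(Rational(16, 3), Mul(Rational(1, 9), x)))
Add(Function('t')(89, 31), Function('Z')(Function('l')(1, Function('N')(z)))) = Add(Pow(Add(6, 89), -1), Add(Rational(16, 3), Mul(Rational(1, 9), Add(-4, 6)))) = Add(Pow(95, -1), Add(Rational(16, 3), Mul(Rational(1, 9), 2))) = Add(Rational(1, 95), Add(Rational(16, 3), Rational(2, 9))) = Add(Rational(1, 95), Rational(50, 9)) = Rational(4759, 855)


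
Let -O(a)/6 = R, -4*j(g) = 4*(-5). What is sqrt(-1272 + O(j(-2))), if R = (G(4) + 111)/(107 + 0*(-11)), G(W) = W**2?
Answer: I*sqrt(14644662)/107 ≈ 35.765*I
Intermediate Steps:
j(g) = 5 (j(g) = -(-5) = -1/4*(-20) = 5)
R = 127/107 (R = (4**2 + 111)/(107 + 0*(-11)) = (16 + 111)/(107 + 0) = 127/107 ≈ 1.1869)
O(a) = -762/107 (O(a) = -6*127/107 = -762/107)
sqrt(-1272 + O(j(-2))) = sqrt(-1272 - 762/107) = sqrt(-136866/107) = I*sqrt(14644662)/107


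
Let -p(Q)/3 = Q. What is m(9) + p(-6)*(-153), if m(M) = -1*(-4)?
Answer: -2750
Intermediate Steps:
p(Q) = -3*Q
m(M) = 4
m(9) + p(-6)*(-153) = 4 - 3*(-6)*(-153) = 4 + 18*(-153) = 4 - 2754 = -2750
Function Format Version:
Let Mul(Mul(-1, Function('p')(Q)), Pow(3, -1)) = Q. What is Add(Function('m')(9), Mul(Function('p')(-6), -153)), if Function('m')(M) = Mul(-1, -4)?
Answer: -2750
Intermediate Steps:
Function('p')(Q) = Mul(-3, Q)
Function('m')(M) = 4
Add(Function('m')(9), Mul(Function('p')(-6), -153)) = Add(4, Mul(Mul(-3, -6), -153)) = Add(4, Mul(18, -153)) = Add(4, -2754) = -2750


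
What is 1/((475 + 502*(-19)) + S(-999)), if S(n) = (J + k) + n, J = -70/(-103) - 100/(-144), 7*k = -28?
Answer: -3708/37319633 ≈ -9.9358e-5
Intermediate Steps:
k = -4 (k = (1/7)*(-28) = -4)
J = 5095/3708 (J = -70*(-1/103) - 100*(-1/144) = 70/103 + 25/36 = 5095/3708 ≈ 1.3741)
S(n) = -9737/3708 + n (S(n) = (5095/3708 - 4) + n = -9737/3708 + n)
1/((475 + 502*(-19)) + S(-999)) = 1/((475 + 502*(-19)) + (-9737/3708 - 999)) = 1/((475 - 9538) - 3714029/3708) = 1/(-9063 - 3714029/3708) = 1/(-37319633/3708) = -3708/37319633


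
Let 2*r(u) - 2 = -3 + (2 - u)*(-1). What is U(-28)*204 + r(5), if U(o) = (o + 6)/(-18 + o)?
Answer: 2267/23 ≈ 98.565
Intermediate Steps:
r(u) = -3/2 + u/2 (r(u) = 1 + (-3 + (2 - u)*(-1))/2 = 1 + (-3 + (-2 + u))/2 = 1 + (-5 + u)/2 = 1 + (-5/2 + u/2) = -3/2 + u/2)
U(o) = (6 + o)/(-18 + o)
U(-28)*204 + r(5) = ((6 - 28)/(-18 - 28))*204 + (-3/2 + (½)*5) = (-22/(-46))*204 + (-3/2 + 5/2) = -1/46*(-22)*204 + 1 = (11/23)*204 + 1 = 2244/23 + 1 = 2267/23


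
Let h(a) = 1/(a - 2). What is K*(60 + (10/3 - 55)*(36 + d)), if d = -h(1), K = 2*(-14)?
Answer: 155540/3 ≈ 51847.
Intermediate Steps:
K = -28
h(a) = 1/(-2 + a)
d = 1 (d = -1/(-2 + 1) = -1/(-1) = -1*(-1) = 1)
K*(60 + (10/3 - 55)*(36 + d)) = -28*(60 + (10/3 - 55)*(36 + 1)) = -28*(60 + ((1/3)*10 - 55)*37) = -28*(60 + (10/3 - 55)*37) = -28*(60 - 155/3*37) = -28*(60 - 5735/3) = -28*(-5555/3) = 155540/3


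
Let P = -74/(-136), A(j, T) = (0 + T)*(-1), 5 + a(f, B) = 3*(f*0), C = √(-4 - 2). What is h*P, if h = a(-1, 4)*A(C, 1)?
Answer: 185/68 ≈ 2.7206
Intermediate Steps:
C = I*√6 (C = √(-6) = I*√6 ≈ 2.4495*I)
a(f, B) = -5 (a(f, B) = -5 + 3*(f*0) = -5 + 3*0 = -5 + 0 = -5)
A(j, T) = -T (A(j, T) = T*(-1) = -T)
P = 37/68 (P = -74*(-1/136) = 37/68 ≈ 0.54412)
h = 5 (h = -(-5) = -5*(-1) = 5)
h*P = 5*(37/68) = 185/68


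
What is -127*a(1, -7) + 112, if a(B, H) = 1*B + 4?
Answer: -523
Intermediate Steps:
a(B, H) = 4 + B (a(B, H) = B + 4 = 4 + B)
-127*a(1, -7) + 112 = -127*(4 + 1) + 112 = -127*5 + 112 = -635 + 112 = -523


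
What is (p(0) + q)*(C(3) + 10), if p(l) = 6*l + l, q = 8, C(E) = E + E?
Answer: 128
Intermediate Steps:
C(E) = 2*E
p(l) = 7*l
(p(0) + q)*(C(3) + 10) = (7*0 + 8)*(2*3 + 10) = (0 + 8)*(6 + 10) = 8*16 = 128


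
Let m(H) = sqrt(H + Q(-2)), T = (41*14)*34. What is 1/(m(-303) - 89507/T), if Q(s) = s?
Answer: -1746818612/124178151129 - 380874256*I*sqrt(305)/124178151129 ≈ -0.014067 - 0.053566*I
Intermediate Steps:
T = 19516 (T = 574*34 = 19516)
m(H) = sqrt(-2 + H) (m(H) = sqrt(H - 2) = sqrt(-2 + H))
1/(m(-303) - 89507/T) = 1/(sqrt(-2 - 303) - 89507/19516) = 1/(sqrt(-305) - 89507*1/19516) = 1/(I*sqrt(305) - 89507/19516) = 1/(-89507/19516 + I*sqrt(305))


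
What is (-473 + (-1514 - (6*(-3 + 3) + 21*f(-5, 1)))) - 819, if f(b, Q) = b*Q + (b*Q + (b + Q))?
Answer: -2512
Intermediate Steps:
f(b, Q) = Q + b + 2*Q*b (f(b, Q) = Q*b + (Q*b + (Q + b)) = Q*b + (Q + b + Q*b) = Q + b + 2*Q*b)
(-473 + (-1514 - (6*(-3 + 3) + 21*f(-5, 1)))) - 819 = (-473 + (-1514 - (6*(-3 + 3) + 21*(1 - 5 + 2*1*(-5))))) - 819 = (-473 + (-1514 - (6*0 + 21*(1 - 5 - 10)))) - 819 = (-473 + (-1514 - (0 + 21*(-14)))) - 819 = (-473 + (-1514 - (0 - 294))) - 819 = (-473 + (-1514 - 1*(-294))) - 819 = (-473 + (-1514 + 294)) - 819 = (-473 - 1220) - 819 = -1693 - 819 = -2512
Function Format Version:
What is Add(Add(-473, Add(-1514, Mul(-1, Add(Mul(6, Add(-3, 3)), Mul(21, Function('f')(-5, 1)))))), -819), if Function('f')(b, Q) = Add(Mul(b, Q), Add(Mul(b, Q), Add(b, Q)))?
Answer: -2512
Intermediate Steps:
Function('f')(b, Q) = Add(Q, b, Mul(2, Q, b)) (Function('f')(b, Q) = Add(Mul(Q, b), Add(Mul(Q, b), Add(Q, b))) = Add(Mul(Q, b), Add(Q, b, Mul(Q, b))) = Add(Q, b, Mul(2, Q, b)))
Add(Add(-473, Add(-1514, Mul(-1, Add(Mul(6, Add(-3, 3)), Mul(21, Function('f')(-5, 1)))))), -819) = Add(Add(-473, Add(-1514, Mul(-1, Add(Mul(6, Add(-3, 3)), Mul(21, Add(1, -5, Mul(2, 1, -5))))))), -819) = Add(Add(-473, Add(-1514, Mul(-1, Add(Mul(6, 0), Mul(21, Add(1, -5, -10)))))), -819) = Add(Add(-473, Add(-1514, Mul(-1, Add(0, Mul(21, -14))))), -819) = Add(Add(-473, Add(-1514, Mul(-1, Add(0, -294)))), -819) = Add(Add(-473, Add(-1514, Mul(-1, -294))), -819) = Add(Add(-473, Add(-1514, 294)), -819) = Add(Add(-473, -1220), -819) = Add(-1693, -819) = -2512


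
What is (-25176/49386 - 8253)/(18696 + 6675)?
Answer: -67934639/208828701 ≈ -0.32531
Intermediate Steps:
(-25176/49386 - 8253)/(18696 + 6675) = (-25176*1/49386 - 8253)/25371 = (-4196/8231 - 8253)*(1/25371) = -67934639/8231*1/25371 = -67934639/208828701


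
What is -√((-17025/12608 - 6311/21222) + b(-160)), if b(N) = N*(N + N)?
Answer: -√176764895497591267/1858104 ≈ -226.27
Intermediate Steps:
b(N) = 2*N² (b(N) = N*(2*N) = 2*N²)
-√((-17025/12608 - 6311/21222) + b(-160)) = -√((-17025/12608 - 6311/21222) + 2*(-160)²) = -√((-17025*1/12608 - 6311*1/21222) + 2*25600) = -√((-17025/12608 - 6311/21222) + 51200) = -√(-220436819/133783488 + 51200) = -√(6849494148781/133783488) = -√176764895497591267/1858104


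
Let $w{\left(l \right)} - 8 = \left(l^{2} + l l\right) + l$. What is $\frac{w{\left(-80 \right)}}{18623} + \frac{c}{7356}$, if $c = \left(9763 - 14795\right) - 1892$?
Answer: $- \frac{2943207}{11415899} \approx -0.25782$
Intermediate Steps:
$c = -6924$ ($c = -5032 - 1892 = -6924$)
$w{\left(l \right)} = 8 + l + 2 l^{2}$ ($w{\left(l \right)} = 8 + \left(\left(l^{2} + l l\right) + l\right) = 8 + \left(\left(l^{2} + l^{2}\right) + l\right) = 8 + \left(2 l^{2} + l\right) = 8 + \left(l + 2 l^{2}\right) = 8 + l + 2 l^{2}$)
$\frac{w{\left(-80 \right)}}{18623} + \frac{c}{7356} = \frac{8 - 80 + 2 \left(-80\right)^{2}}{18623} - \frac{6924}{7356} = \left(8 - 80 + 2 \cdot 6400\right) \frac{1}{18623} - \frac{577}{613} = \left(8 - 80 + 12800\right) \frac{1}{18623} - \frac{577}{613} = 12728 \cdot \frac{1}{18623} - \frac{577}{613} = \frac{12728}{18623} - \frac{577}{613} = - \frac{2943207}{11415899}$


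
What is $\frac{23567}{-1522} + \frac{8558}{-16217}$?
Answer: $- \frac{395211315}{24682274} \approx -16.012$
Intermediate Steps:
$\frac{23567}{-1522} + \frac{8558}{-16217} = 23567 \left(- \frac{1}{1522}\right) + 8558 \left(- \frac{1}{16217}\right) = - \frac{23567}{1522} - \frac{8558}{16217} = - \frac{395211315}{24682274}$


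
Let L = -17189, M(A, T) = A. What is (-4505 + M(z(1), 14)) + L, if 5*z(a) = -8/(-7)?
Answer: -759282/35 ≈ -21694.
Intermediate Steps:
z(a) = 8/35 (z(a) = (-8/(-7))/5 = (-8*(-⅐))/5 = (⅕)*(8/7) = 8/35)
(-4505 + M(z(1), 14)) + L = (-4505 + 8/35) - 17189 = -157667/35 - 17189 = -759282/35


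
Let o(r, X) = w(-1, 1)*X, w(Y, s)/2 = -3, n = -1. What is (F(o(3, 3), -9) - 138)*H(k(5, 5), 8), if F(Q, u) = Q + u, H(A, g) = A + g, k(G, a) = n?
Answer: -1155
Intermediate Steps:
w(Y, s) = -6 (w(Y, s) = 2*(-3) = -6)
k(G, a) = -1
o(r, X) = -6*X
(F(o(3, 3), -9) - 138)*H(k(5, 5), 8) = ((-6*3 - 9) - 138)*(-1 + 8) = ((-18 - 9) - 138)*7 = (-27 - 138)*7 = -165*7 = -1155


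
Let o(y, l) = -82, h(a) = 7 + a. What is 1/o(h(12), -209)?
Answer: -1/82 ≈ -0.012195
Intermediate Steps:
1/o(h(12), -209) = 1/(-82) = -1/82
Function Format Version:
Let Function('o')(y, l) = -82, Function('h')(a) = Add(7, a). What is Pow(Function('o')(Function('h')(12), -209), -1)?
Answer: Rational(-1, 82) ≈ -0.012195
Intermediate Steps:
Pow(Function('o')(Function('h')(12), -209), -1) = Pow(-82, -1) = Rational(-1, 82)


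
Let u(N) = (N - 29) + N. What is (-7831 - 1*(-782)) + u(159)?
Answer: -6760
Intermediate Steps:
u(N) = -29 + 2*N (u(N) = (-29 + N) + N = -29 + 2*N)
(-7831 - 1*(-782)) + u(159) = (-7831 - 1*(-782)) + (-29 + 2*159) = (-7831 + 782) + (-29 + 318) = -7049 + 289 = -6760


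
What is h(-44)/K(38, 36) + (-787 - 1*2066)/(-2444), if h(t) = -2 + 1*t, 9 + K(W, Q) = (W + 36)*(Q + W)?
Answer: 15484927/13361348 ≈ 1.1589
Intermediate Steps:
K(W, Q) = -9 + (36 + W)*(Q + W) (K(W, Q) = -9 + (W + 36)*(Q + W) = -9 + (36 + W)*(Q + W))
h(t) = -2 + t
h(-44)/K(38, 36) + (-787 - 1*2066)/(-2444) = (-2 - 44)/(-9 + 38² + 36*36 + 36*38 + 36*38) + (-787 - 1*2066)/(-2444) = -46/(-9 + 1444 + 1296 + 1368 + 1368) + (-787 - 2066)*(-1/2444) = -46/5467 - 2853*(-1/2444) = -46*1/5467 + 2853/2444 = -46/5467 + 2853/2444 = 15484927/13361348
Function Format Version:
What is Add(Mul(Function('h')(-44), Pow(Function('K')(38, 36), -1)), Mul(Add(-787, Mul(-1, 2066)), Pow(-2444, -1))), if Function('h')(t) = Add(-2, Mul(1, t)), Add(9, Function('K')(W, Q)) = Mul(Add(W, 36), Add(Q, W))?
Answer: Rational(15484927, 13361348) ≈ 1.1589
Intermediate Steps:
Function('K')(W, Q) = Add(-9, Mul(Add(36, W), Add(Q, W))) (Function('K')(W, Q) = Add(-9, Mul(Add(W, 36), Add(Q, W))) = Add(-9, Mul(Add(36, W), Add(Q, W))))
Function('h')(t) = Add(-2, t)
Add(Mul(Function('h')(-44), Pow(Function('K')(38, 36), -1)), Mul(Add(-787, Mul(-1, 2066)), Pow(-2444, -1))) = Add(Mul(Add(-2, -44), Pow(Add(-9, Pow(38, 2), Mul(36, 36), Mul(36, 38), Mul(36, 38)), -1)), Mul(Add(-787, Mul(-1, 2066)), Pow(-2444, -1))) = Add(Mul(-46, Pow(Add(-9, 1444, 1296, 1368, 1368), -1)), Mul(Add(-787, -2066), Rational(-1, 2444))) = Add(Mul(-46, Pow(5467, -1)), Mul(-2853, Rational(-1, 2444))) = Add(Mul(-46, Rational(1, 5467)), Rational(2853, 2444)) = Add(Rational(-46, 5467), Rational(2853, 2444)) = Rational(15484927, 13361348)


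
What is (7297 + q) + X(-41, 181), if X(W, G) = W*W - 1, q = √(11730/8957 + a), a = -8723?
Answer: 8977 + I*√4140369593/689 ≈ 8977.0 + 93.39*I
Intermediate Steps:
q = I*√4140369593/689 (q = √(11730/8957 - 8723) = √(-78120181/8957) = I*√4140369593/689 ≈ 93.39*I)
X(W, G) = -1 + W² (X(W, G) = W² - 1 = -1 + W²)
(7297 + q) + X(-41, 181) = (7297 + I*√4140369593/689) + (-1 + (-41)²) = (7297 + I*√4140369593/689) + (-1 + 1681) = (7297 + I*√4140369593/689) + 1680 = 8977 + I*√4140369593/689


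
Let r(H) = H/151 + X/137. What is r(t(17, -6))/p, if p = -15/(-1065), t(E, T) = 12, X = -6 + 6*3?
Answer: 245376/20687 ≈ 11.861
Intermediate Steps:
X = 12 (X = -6 + 18 = 12)
p = 1/71 (p = -1/1065*(-15) = 1/71 ≈ 0.014085)
r(H) = 12/137 + H/151 (r(H) = H/151 + 12/137 = 12/137 + H/151)
r(t(17, -6))/p = (12/137 + (1/151)*12)/(1/71) = (12/137 + 12/151)*71 = (3456/20687)*71 = 245376/20687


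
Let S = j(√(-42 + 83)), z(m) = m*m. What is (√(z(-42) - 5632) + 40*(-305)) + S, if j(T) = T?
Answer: -12200 + √41 + 2*I*√967 ≈ -12194.0 + 62.193*I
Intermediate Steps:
z(m) = m²
S = √41 (S = √(-42 + 83) = √41 ≈ 6.4031)
(√(z(-42) - 5632) + 40*(-305)) + S = (√((-42)² - 5632) + 40*(-305)) + √41 = (√(1764 - 5632) - 12200) + √41 = (√(-3868) - 12200) + √41 = (2*I*√967 - 12200) + √41 = (-12200 + 2*I*√967) + √41 = -12200 + √41 + 2*I*√967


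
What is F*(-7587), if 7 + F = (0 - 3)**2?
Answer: -15174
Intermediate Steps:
F = 2 (F = -7 + (0 - 3)**2 = -7 + (-3)**2 = -7 + 9 = 2)
F*(-7587) = 2*(-7587) = -15174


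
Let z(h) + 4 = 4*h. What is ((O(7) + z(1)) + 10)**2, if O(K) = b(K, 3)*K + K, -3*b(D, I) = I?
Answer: 100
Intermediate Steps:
b(D, I) = -I/3
O(K) = 0 (O(K) = (-1/3*3)*K + K = -K + K = 0)
z(h) = -4 + 4*h
((O(7) + z(1)) + 10)**2 = ((0 + (-4 + 4*1)) + 10)**2 = ((0 + (-4 + 4)) + 10)**2 = ((0 + 0) + 10)**2 = (0 + 10)**2 = 10**2 = 100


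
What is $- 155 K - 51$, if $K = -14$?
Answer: $2119$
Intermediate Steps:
$- 155 K - 51 = \left(-155\right) \left(-14\right) - 51 = 2170 - 51 = 2119$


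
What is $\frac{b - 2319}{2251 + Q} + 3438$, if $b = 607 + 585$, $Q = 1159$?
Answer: $\frac{11722453}{3410} \approx 3437.7$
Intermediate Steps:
$b = 1192$
$\frac{b - 2319}{2251 + Q} + 3438 = \frac{1192 - 2319}{2251 + 1159} + 3438 = - \frac{1127}{3410} + 3438 = \frac{11722453}{3410}$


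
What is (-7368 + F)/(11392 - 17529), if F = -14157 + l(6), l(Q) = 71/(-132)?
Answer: 2841371/810084 ≈ 3.5075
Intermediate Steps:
l(Q) = -71/132 (l(Q) = 71*(-1/132) = -71/132)
F = -1868795/132 (F = -14157 - 71/132 = -1868795/132 ≈ -14158.)
(-7368 + F)/(11392 - 17529) = (-7368 - 1868795/132)/(11392 - 17529) = -2841371/132/(-6137) = -2841371/132*(-1/6137) = 2841371/810084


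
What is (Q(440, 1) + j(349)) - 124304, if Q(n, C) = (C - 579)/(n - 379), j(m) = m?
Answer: -7561833/61 ≈ -1.2396e+5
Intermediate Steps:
Q(n, C) = (-579 + C)/(-379 + n)
(Q(440, 1) + j(349)) - 124304 = ((-579 + 1)/(-379 + 440) + 349) - 124304 = (-578/61 + 349) - 124304 = 20711/61 - 124304 = -7561833/61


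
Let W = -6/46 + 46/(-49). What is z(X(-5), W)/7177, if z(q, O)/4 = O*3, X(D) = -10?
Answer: -14460/8088479 ≈ -0.0017877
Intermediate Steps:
W = -1205/1127 (W = -6*1/46 + 46*(-1/49) = -3/23 - 46/49 = -1205/1127 ≈ -1.0692)
z(q, O) = 12*O (z(q, O) = 4*(O*3) = 4*(3*O) = 12*O)
z(X(-5), W)/7177 = (12*(-1205/1127))/7177 = -14460/1127*1/7177 = -14460/8088479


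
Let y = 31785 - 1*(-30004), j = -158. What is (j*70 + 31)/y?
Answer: -11029/61789 ≈ -0.17849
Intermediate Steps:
y = 61789 (y = 31785 + 30004 = 61789)
(j*70 + 31)/y = (-158*70 + 31)/61789 = (-11060 + 31)*(1/61789) = -11029*1/61789 = -11029/61789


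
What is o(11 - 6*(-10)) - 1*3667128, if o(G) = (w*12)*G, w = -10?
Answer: -3675648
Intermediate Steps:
o(G) = -120*G (o(G) = (-10*12)*G = -120*G)
o(11 - 6*(-10)) - 1*3667128 = -120*(11 - 6*(-10)) - 1*3667128 = -120*(11 + 60) - 3667128 = -120*71 - 3667128 = -8520 - 3667128 = -3675648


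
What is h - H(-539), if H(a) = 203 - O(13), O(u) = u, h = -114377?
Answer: -114567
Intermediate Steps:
H(a) = 190 (H(a) = 203 - 1*13 = 203 - 13 = 190)
h - H(-539) = -114377 - 1*190 = -114377 - 190 = -114567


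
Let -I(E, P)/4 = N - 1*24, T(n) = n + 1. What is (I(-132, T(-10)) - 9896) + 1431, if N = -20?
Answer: -8289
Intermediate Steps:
T(n) = 1 + n
I(E, P) = 176 (I(E, P) = -4*(-20 - 1*24) = -4*(-20 - 24) = -4*(-44) = 176)
(I(-132, T(-10)) - 9896) + 1431 = (176 - 9896) + 1431 = -9720 + 1431 = -8289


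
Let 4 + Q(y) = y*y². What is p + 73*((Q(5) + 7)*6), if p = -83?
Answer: 55981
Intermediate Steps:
Q(y) = -4 + y³ (Q(y) = -4 + y*y² = -4 + y³)
p + 73*((Q(5) + 7)*6) = -83 + 73*(((-4 + 5³) + 7)*6) = -83 + 73*(((-4 + 125) + 7)*6) = -83 + 73*((121 + 7)*6) = -83 + 73*(128*6) = -83 + 73*768 = -83 + 56064 = 55981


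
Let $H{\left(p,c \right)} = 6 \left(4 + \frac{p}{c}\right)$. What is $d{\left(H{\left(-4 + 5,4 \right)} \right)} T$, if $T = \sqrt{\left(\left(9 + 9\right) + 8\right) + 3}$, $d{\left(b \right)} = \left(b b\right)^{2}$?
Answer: $\frac{6765201 \sqrt{29}}{16} \approx 2.277 \cdot 10^{6}$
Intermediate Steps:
$H{\left(p,c \right)} = 24 + \frac{6 p}{c}$
$d{\left(b \right)} = b^{4}$ ($d{\left(b \right)} = \left(b^{2}\right)^{2} = b^{4}$)
$T = \sqrt{29}$ ($T = \sqrt{\left(18 + 8\right) + 3} = \sqrt{26 + 3} = \sqrt{29} \approx 5.3852$)
$d{\left(H{\left(-4 + 5,4 \right)} \right)} T = \left(24 + \frac{6 \left(-4 + 5\right)}{4}\right)^{4} \sqrt{29} = \left(24 + 6 \cdot 1 \cdot \frac{1}{4}\right)^{4} \sqrt{29} = \left(24 + \frac{3}{2}\right)^{4} \sqrt{29} = \left(\frac{51}{2}\right)^{4} \sqrt{29} = \frac{6765201 \sqrt{29}}{16}$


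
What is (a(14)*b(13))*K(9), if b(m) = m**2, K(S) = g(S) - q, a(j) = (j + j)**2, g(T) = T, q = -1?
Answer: 1324960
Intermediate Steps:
a(j) = 4*j**2 (a(j) = (2*j)**2 = 4*j**2)
K(S) = 1 + S (K(S) = S - 1*(-1) = S + 1 = 1 + S)
(a(14)*b(13))*K(9) = ((4*14**2)*13**2)*(1 + 9) = ((4*196)*169)*10 = (784*169)*10 = 132496*10 = 1324960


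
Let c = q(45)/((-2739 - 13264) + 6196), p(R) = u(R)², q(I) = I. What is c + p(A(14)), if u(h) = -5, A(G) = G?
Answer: 81710/3269 ≈ 24.995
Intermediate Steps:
p(R) = 25 (p(R) = (-5)² = 25)
c = -15/3269 (c = 45/((-2739 - 13264) + 6196) = 45/(-16003 + 6196) = 45/(-9807) = 45*(-1/9807) = -15/3269 ≈ -0.0045886)
c + p(A(14)) = -15/3269 + 25 = 81710/3269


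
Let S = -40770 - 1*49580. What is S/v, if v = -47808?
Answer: 45175/23904 ≈ 1.8899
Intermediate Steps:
S = -90350 (S = -40770 - 49580 = -90350)
S/v = -90350/(-47808) = -90350*(-1/47808) = 45175/23904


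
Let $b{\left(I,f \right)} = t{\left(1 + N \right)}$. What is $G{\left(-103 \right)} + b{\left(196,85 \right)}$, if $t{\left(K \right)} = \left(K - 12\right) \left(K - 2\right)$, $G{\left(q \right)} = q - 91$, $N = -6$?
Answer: $-75$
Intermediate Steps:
$G{\left(q \right)} = -91 + q$ ($G{\left(q \right)} = q - 91 = -91 + q$)
$t{\left(K \right)} = \left(-12 + K\right) \left(-2 + K\right)$
$b{\left(I,f \right)} = 119$ ($b{\left(I,f \right)} = 24 + \left(1 - 6\right)^{2} - 14 \left(1 - 6\right) = 24 + \left(-5\right)^{2} - -70 = 24 + 25 + 70 = 119$)
$G{\left(-103 \right)} + b{\left(196,85 \right)} = \left(-91 - 103\right) + 119 = -194 + 119 = -75$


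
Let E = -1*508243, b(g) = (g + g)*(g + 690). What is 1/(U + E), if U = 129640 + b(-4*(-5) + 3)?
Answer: -1/345805 ≈ -2.8918e-6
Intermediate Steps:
b(g) = 2*g*(690 + g) (b(g) = (2*g)*(690 + g) = 2*g*(690 + g))
E = -508243
U = 162438 (U = 129640 + 2*(-4*(-5) + 3)*(690 + (-4*(-5) + 3)) = 129640 + 2*(20 + 3)*(690 + (20 + 3)) = 129640 + 2*23*(690 + 23) = 129640 + 2*23*713 = 129640 + 32798 = 162438)
1/(U + E) = 1/(162438 - 508243) = 1/(-345805) = -1/345805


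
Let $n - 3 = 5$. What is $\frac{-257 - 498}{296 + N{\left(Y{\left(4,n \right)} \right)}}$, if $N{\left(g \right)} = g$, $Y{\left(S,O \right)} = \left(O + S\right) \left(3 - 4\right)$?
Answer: $- \frac{755}{284} \approx -2.6585$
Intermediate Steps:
$n = 8$ ($n = 3 + 5 = 8$)
$Y{\left(S,O \right)} = - O - S$ ($Y{\left(S,O \right)} = \left(O + S\right) \left(-1\right) = - O - S$)
$\frac{-257 - 498}{296 + N{\left(Y{\left(4,n \right)} \right)}} = \frac{-257 - 498}{296 - 12} = - \frac{755}{296 - 12} = - \frac{755}{284}$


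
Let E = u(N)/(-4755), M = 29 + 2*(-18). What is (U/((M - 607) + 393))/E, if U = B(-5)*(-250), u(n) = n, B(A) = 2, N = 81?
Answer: -792500/5967 ≈ -132.81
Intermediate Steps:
M = -7 (M = 29 - 36 = -7)
U = -500 (U = 2*(-250) = -500)
E = -27/1585 (E = 81/(-4755) = 81*(-1/4755) = -27/1585 ≈ -0.017035)
(U/((M - 607) + 393))/E = (-500/((-7 - 607) + 393))/(-27/1585) = -500/(-614 + 393)*(-1585/27) = -500/(-221)*(-1585/27) = -500*(-1/221)*(-1585/27) = (500/221)*(-1585/27) = -792500/5967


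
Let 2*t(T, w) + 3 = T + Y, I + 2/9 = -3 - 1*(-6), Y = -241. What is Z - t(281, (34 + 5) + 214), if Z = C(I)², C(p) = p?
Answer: -1747/162 ≈ -10.784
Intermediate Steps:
I = 25/9 (I = -2/9 + (-3 - 1*(-6)) = -2/9 + (-3 + 6) = -2/9 + 3 = 25/9 ≈ 2.7778)
t(T, w) = -122 + T/2 (t(T, w) = -3/2 + (T - 241)/2 = -3/2 + (-241 + T)/2 = -3/2 + (-241/2 + T/2) = -122 + T/2)
Z = 625/81 (Z = (25/9)² = 625/81 ≈ 7.7160)
Z - t(281, (34 + 5) + 214) = 625/81 - (-122 + (½)*281) = 625/81 - (-122 + 281/2) = 625/81 - 1*37/2 = 625/81 - 37/2 = -1747/162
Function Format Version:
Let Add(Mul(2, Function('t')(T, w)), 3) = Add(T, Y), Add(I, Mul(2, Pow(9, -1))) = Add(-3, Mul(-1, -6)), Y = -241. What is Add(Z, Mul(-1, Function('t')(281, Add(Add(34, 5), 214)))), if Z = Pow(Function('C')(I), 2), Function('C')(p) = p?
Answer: Rational(-1747, 162) ≈ -10.784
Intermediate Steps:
I = Rational(25, 9) (I = Add(Rational(-2, 9), Add(-3, Mul(-1, -6))) = Add(Rational(-2, 9), Add(-3, 6)) = Add(Rational(-2, 9), 3) = Rational(25, 9) ≈ 2.7778)
Function('t')(T, w) = Add(-122, Mul(Rational(1, 2), T)) (Function('t')(T, w) = Add(Rational(-3, 2), Mul(Rational(1, 2), Add(T, -241))) = Add(Rational(-3, 2), Mul(Rational(1, 2), Add(-241, T))) = Add(Rational(-3, 2), Add(Rational(-241, 2), Mul(Rational(1, 2), T))) = Add(-122, Mul(Rational(1, 2), T)))
Z = Rational(625, 81) (Z = Pow(Rational(25, 9), 2) = Rational(625, 81) ≈ 7.7160)
Add(Z, Mul(-1, Function('t')(281, Add(Add(34, 5), 214)))) = Add(Rational(625, 81), Mul(-1, Add(-122, Mul(Rational(1, 2), 281)))) = Add(Rational(625, 81), Mul(-1, Add(-122, Rational(281, 2)))) = Add(Rational(625, 81), Mul(-1, Rational(37, 2))) = Add(Rational(625, 81), Rational(-37, 2)) = Rational(-1747, 162)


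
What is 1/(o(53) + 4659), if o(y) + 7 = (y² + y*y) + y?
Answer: 1/10323 ≈ 9.6871e-5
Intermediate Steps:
o(y) = -7 + y + 2*y² (o(y) = -7 + ((y² + y*y) + y) = -7 + ((y² + y²) + y) = -7 + (2*y² + y) = -7 + (y + 2*y²) = -7 + y + 2*y²)
1/(o(53) + 4659) = 1/((-7 + 53 + 2*53²) + 4659) = 1/((-7 + 53 + 2*2809) + 4659) = 1/((-7 + 53 + 5618) + 4659) = 1/(5664 + 4659) = 1/10323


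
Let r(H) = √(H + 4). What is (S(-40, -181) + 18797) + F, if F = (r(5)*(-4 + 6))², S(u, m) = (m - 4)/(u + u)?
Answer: 301365/16 ≈ 18835.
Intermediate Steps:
S(u, m) = (-4 + m)/(2*u) (S(u, m) = (-4 + m)/((2*u)) = (-4 + m)*(1/(2*u)) = (-4 + m)/(2*u))
r(H) = √(4 + H)
F = 36 (F = (√(4 + 5)*(-4 + 6))² = (√9*2)² = (3*2)² = 6² = 36)
(S(-40, -181) + 18797) + F = ((½)*(-4 - 181)/(-40) + 18797) + 36 = ((½)*(-1/40)*(-185) + 18797) + 36 = (37/16 + 18797) + 36 = 300789/16 + 36 = 301365/16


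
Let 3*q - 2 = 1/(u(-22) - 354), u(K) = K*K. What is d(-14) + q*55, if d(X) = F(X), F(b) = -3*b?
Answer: 2049/26 ≈ 78.808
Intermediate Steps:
d(X) = -3*X
u(K) = K²
q = 87/130 (q = ⅔ + 1/(3*((-22)² - 354)) = ⅔ + 1/(3*(484 - 354)) = ⅔ + (⅓)/130 = ⅔ + (⅓)*(1/130) = ⅔ + 1/390 = 87/130 ≈ 0.66923)
d(-14) + q*55 = -3*(-14) + (87/130)*55 = 42 + 957/26 = 2049/26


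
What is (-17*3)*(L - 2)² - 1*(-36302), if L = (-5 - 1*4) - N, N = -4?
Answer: 33803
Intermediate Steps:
L = -5 (L = (-5 - 1*4) - 1*(-4) = (-5 - 4) + 4 = -9 + 4 = -5)
(-17*3)*(L - 2)² - 1*(-36302) = (-17*3)*(-5 - 2)² - 1*(-36302) = -51*(-7)² + 36302 = -51*49 + 36302 = -2499 + 36302 = 33803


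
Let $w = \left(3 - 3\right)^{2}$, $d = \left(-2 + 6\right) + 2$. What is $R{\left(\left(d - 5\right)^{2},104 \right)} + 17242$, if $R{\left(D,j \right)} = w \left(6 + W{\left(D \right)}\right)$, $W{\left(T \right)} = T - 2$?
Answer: $17242$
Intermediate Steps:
$d = 6$ ($d = 4 + 2 = 6$)
$w = 0$ ($w = 0^{2} = 0$)
$W{\left(T \right)} = -2 + T$
$R{\left(D,j \right)} = 0$ ($R{\left(D,j \right)} = 0 \left(6 + \left(-2 + D\right)\right) = 0 \left(4 + D\right) = 0$)
$R{\left(\left(d - 5\right)^{2},104 \right)} + 17242 = 0 + 17242 = 17242$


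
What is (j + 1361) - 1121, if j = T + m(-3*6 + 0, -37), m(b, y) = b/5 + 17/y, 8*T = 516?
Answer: 111163/370 ≈ 300.44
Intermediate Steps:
T = 129/2 (T = (⅛)*516 = 129/2 ≈ 64.500)
m(b, y) = 17/y + b/5 (m(b, y) = b*(⅕) + 17/y = b/5 + 17/y = 17/y + b/5)
j = 22363/370 (j = 129/2 + (17/(-37) + (-3*6 + 0)/5) = 129/2 + (17*(-1/37) + (-18 + 0)/5) = 129/2 + (-17/37 + (⅕)*(-18)) = 129/2 + (-17/37 - 18/5) = 129/2 - 751/185 = 22363/370 ≈ 60.441)
(j + 1361) - 1121 = (22363/370 + 1361) - 1121 = 525933/370 - 1121 = 111163/370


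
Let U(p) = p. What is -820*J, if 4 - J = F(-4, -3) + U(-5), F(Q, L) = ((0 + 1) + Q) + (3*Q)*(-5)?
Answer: 39360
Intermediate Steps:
F(Q, L) = 1 - 14*Q (F(Q, L) = (1 + Q) - 15*Q = 1 - 14*Q)
J = -48 (J = 4 - ((1 - 14*(-4)) - 5) = 4 - ((1 + 56) - 5) = 4 - (57 - 5) = 4 - 1*52 = 4 - 52 = -48)
-820*J = -820*(-48) = 39360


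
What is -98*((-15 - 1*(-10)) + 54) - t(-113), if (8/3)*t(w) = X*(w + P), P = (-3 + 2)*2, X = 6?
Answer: -18173/4 ≈ -4543.3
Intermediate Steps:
P = -2 (P = -1*2 = -2)
t(w) = -9/2 + 9*w/4 (t(w) = 3*(6*(w - 2))/8 = 3*(6*(-2 + w))/8 = 3*(-12 + 6*w)/8 = -9/2 + 9*w/4)
-98*((-15 - 1*(-10)) + 54) - t(-113) = -98*((-15 - 1*(-10)) + 54) - (-9/2 + (9/4)*(-113)) = -98*((-15 + 10) + 54) - (-9/2 - 1017/4) = -98*(-5 + 54) - 1*(-1035/4) = -98*49 + 1035/4 = -4802 + 1035/4 = -18173/4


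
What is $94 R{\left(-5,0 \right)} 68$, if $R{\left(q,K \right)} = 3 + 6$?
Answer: $57528$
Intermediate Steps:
$R{\left(q,K \right)} = 9$
$94 R{\left(-5,0 \right)} 68 = 94 \cdot 9 \cdot 68 = 846 \cdot 68 = 57528$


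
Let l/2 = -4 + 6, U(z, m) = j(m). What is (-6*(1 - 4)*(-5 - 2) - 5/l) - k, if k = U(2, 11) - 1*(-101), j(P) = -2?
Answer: -905/4 ≈ -226.25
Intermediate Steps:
U(z, m) = -2
l = 4 (l = 2*(-4 + 6) = 2*2 = 4)
k = 99 (k = -2 - 1*(-101) = -2 + 101 = 99)
(-6*(1 - 4)*(-5 - 2) - 5/l) - k = (-6*(1 - 4)*(-5 - 2) - 5/4) - 1*99 = (-(-18)*(-7) - 5*¼) - 99 = (-6*21 - 5/4) - 99 = (-126 - 5/4) - 99 = -509/4 - 99 = -905/4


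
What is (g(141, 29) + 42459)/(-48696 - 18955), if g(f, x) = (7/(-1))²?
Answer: -42508/67651 ≈ -0.62834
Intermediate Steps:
g(f, x) = 49 (g(f, x) = (7*(-1))² = (-7)² = 49)
(g(141, 29) + 42459)/(-48696 - 18955) = (49 + 42459)/(-48696 - 18955) = 42508/(-67651) = 42508*(-1/67651) = -42508/67651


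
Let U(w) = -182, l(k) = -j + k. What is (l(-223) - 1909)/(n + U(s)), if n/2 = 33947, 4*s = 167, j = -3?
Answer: -2129/67712 ≈ -0.031442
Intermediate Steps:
l(k) = 3 + k (l(k) = -1*(-3) + k = 3 + k)
s = 167/4 (s = (1/4)*167 = 167/4 ≈ 41.750)
n = 67894 (n = 2*33947 = 67894)
(l(-223) - 1909)/(n + U(s)) = ((3 - 223) - 1909)/(67894 - 182) = (-220 - 1909)/67712 = -2129*1/67712 = -2129/67712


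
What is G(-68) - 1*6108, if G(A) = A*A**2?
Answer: -320540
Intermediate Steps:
G(A) = A**3
G(-68) - 1*6108 = (-68)**3 - 1*6108 = -314432 - 6108 = -320540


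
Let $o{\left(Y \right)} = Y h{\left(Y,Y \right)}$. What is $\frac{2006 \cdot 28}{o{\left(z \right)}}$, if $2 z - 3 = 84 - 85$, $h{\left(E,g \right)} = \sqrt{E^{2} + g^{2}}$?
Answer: $28084 \sqrt{2} \approx 39717.0$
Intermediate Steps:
$z = 1$ ($z = \frac{3}{2} + \frac{84 - 85}{2} = \frac{3}{2} + \frac{1}{2} \left(-1\right) = \frac{3}{2} - \frac{1}{2} = 1$)
$o{\left(Y \right)} = Y \sqrt{2} \sqrt{Y^{2}}$ ($o{\left(Y \right)} = Y \sqrt{Y^{2} + Y^{2}} = Y \sqrt{2 Y^{2}} = Y \sqrt{2} \sqrt{Y^{2}}$)
$\frac{2006 \cdot 28}{o{\left(z \right)}} = \frac{2006 \cdot 28}{1 \sqrt{2} \sqrt{1^{2}}} = \frac{56168}{1 \sqrt{2} \sqrt{1}} = \frac{56168}{1 \sqrt{2} \cdot 1} = \frac{56168}{\sqrt{2}} = 56168 \frac{\sqrt{2}}{2} = 28084 \sqrt{2}$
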